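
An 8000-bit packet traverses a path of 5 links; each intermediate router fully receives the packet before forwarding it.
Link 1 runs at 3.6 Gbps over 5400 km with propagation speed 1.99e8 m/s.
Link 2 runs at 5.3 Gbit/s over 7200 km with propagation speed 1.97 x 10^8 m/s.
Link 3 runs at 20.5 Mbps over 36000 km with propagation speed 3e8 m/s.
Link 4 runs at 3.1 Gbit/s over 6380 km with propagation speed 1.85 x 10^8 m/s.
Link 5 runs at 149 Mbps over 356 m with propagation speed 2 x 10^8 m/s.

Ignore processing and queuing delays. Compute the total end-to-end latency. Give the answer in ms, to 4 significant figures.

Transmission delays (L/R per hop): 0.00222222, 0.00150943, 0.390244, 0.00258065, 0.0536913 ms; sum = 0.450247 ms.
Propagation delays (d/s per hop): 27.1357, 36.5482, 120, 34.4865, 0.00178 ms; sum = 218.172 ms.
End-to-end = 218.6 ms.

218.6 ms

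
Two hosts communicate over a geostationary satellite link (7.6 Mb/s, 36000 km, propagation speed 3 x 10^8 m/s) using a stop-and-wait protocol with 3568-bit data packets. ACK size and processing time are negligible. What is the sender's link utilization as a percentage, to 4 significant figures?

t_tx = L/R = 3568/7600000 = 0.000469474 s.
t_prop = 36000000/300000000 = 0.12 s; RTT = 0.24 s.
Cycle = t_tx + RTT = 0.240469 s.
Utilization = t_tx / cycle = 0.000469474/0.240469 = 0.1952 %.

0.1952 %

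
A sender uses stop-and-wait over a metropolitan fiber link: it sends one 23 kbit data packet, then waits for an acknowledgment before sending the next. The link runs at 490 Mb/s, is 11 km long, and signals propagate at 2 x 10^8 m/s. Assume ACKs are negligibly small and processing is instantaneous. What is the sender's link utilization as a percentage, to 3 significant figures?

t_tx = L/R = 23000/490000000 = 4.69388e-05 s.
t_prop = 11000/200000000 = 5.5e-05 s; RTT = 0.00011 s.
Cycle = t_tx + RTT = 0.000156939 s.
Utilization = t_tx / cycle = 4.69388e-05/0.000156939 = 29.9 %.

29.9 %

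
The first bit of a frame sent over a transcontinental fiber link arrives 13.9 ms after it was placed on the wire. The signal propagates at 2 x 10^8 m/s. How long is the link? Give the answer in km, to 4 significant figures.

2780 km

d = s × t_prop = 200000000 × 0.0139 = 2780 km.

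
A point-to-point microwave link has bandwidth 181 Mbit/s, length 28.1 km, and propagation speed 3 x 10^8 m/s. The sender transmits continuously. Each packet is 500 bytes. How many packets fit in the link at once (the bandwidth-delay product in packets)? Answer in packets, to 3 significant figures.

4.24 packets

Propagation delay = 28100 / 300000000 = 9.36667e-05 s.
BDP = R × t_prop = 181000000 × 9.36667e-05 = 16953.7 bits.
In packets of 4000 bits: 4.24 packets.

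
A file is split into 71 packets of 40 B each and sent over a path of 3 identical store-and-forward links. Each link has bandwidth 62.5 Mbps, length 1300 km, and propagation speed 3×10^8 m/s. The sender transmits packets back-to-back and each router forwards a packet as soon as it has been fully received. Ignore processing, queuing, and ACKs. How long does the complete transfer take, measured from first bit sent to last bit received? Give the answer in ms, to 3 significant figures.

13.4 ms

Per-hop transmission t_tx = L/R = 320/62500000 = 0.00512 ms.
Per-hop propagation t_prop = 1300000/300000000 = 4.33333 ms.
Pipeline fill: first packet needs 3·t_tx to clear all hops; remaining 70 packets each add one t_tx.
Total = (3+71-1)·t_tx + 3·t_prop = 73·0.00512 + 3·4.33333 = 13.4 ms.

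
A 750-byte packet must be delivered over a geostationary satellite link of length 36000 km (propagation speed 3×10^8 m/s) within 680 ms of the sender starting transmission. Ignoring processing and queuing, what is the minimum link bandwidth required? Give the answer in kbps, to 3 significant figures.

L = 6000 bits.
Propagation delay = 36000000 / 300000000 = 120 ms.
Transmission budget = 680 − 120 = 560 ms.
R ≥ L / t_tx = 6000 bits / 0.56 s = 10.7 kbps.

10.7 kbps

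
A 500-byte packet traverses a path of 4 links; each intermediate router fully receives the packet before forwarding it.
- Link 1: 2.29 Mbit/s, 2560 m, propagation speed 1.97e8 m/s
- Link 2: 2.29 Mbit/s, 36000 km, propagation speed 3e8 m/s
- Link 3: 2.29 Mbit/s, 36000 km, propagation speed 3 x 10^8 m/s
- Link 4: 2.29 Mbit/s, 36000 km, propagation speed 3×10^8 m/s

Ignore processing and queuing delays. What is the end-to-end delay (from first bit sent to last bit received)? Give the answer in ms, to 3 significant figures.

367 ms

L = 500 × 8 = 4000 bits.
Transmission delay per hop = L/R = 4000/2290000 = 1.74672 ms; 4 hops → 6.9869 ms.
Propagation delays (d/s per hop): 0.0129949, 120, 120, 120 ms; sum = 360.013 ms.
End-to-end = 367 ms.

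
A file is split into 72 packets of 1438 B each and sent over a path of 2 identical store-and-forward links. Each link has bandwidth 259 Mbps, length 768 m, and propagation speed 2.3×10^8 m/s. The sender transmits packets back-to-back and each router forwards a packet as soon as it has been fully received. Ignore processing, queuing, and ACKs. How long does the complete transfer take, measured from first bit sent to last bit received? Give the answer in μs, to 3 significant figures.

3250 μs

Per-hop transmission t_tx = L/R = 11504/259000000 = 44.417 μs.
Per-hop propagation t_prop = 768/2.3e+08 = 3.33913 μs.
Pipeline fill: first packet needs 2·t_tx to clear all hops; remaining 71 packets each add one t_tx.
Total = (2+72-1)·t_tx + 2·t_prop = 73·44.417 + 2·3.33913 = 3250 μs.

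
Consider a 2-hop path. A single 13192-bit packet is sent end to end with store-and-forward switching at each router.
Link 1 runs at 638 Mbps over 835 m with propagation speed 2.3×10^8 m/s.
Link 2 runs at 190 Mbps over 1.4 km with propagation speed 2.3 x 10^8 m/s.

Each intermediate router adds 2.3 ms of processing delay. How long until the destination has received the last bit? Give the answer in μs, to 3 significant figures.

2400 μs

Transmission delays (L/R per hop): 20.6771, 69.4316 μs; sum = 90.1087 μs.
Propagation delays (d/s per hop): 3.63043, 6.08696 μs; sum = 9.71739 μs.
Processing at 1 router(s): 1 × 2.3 ms = 2300 μs.
End-to-end = 2400 μs.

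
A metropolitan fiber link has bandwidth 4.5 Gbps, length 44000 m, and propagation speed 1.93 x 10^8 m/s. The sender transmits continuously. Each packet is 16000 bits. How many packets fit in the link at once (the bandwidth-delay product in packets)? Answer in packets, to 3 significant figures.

64.1 packets

Propagation delay = 44000 / 193000000 = 0.000227979 s.
BDP = R × t_prop = 4500000000 × 0.000227979 = 1025910 bits.
In packets of 16000 bits: 64.1 packets.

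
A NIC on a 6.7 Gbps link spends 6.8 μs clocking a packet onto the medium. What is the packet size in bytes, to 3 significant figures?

5700 bytes

L = R × t_tx = 6700000000 b/s × 6.8e-06 s = 45560 bits.
In bytes: 45560 / 8 = 5700 bytes.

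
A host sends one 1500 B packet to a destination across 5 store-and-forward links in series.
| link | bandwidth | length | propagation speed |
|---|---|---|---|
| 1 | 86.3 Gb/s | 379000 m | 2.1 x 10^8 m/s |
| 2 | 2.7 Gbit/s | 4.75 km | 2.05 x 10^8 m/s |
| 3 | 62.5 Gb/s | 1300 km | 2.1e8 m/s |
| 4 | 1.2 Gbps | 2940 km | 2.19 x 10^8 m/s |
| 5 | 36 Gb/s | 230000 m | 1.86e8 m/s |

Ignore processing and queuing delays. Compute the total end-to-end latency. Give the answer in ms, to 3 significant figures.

L = 1500 × 8 = 12000 bits.
Transmission delays (L/R per hop): 0.00013905, 0.00444444, 0.000192, 0.01, 0.000333333 ms; sum = 0.0151088 ms.
Propagation delays (d/s per hop): 1.80476, 0.0231707, 6.19048, 13.4247, 1.23656 ms; sum = 22.6796 ms.
End-to-end = 22.7 ms.

22.7 ms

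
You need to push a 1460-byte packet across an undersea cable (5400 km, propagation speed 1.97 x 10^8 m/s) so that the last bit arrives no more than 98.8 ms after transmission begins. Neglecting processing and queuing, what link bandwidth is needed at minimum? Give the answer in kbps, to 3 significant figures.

L = 11680 bits.
Propagation delay = 5400000 / 197000000 = 27.4112 ms.
Transmission budget = 98.8 − 27.4112 = 71.3888 ms.
R ≥ L / t_tx = 11680 bits / 0.0713888 s = 164 kbps.

164 kbps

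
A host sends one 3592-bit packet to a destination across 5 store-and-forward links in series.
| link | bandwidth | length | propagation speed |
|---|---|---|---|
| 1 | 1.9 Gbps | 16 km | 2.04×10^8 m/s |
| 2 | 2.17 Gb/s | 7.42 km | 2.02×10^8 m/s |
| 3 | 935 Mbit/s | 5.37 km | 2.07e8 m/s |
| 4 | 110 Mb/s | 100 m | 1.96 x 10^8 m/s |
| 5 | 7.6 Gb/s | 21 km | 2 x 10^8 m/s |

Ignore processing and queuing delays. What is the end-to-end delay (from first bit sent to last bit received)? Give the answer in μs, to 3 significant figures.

287 μs

Transmission delays (L/R per hop): 1.89053, 1.6553, 3.84171, 32.6545, 0.472632 μs; sum = 40.5147 μs.
Propagation delays (d/s per hop): 78.4314, 36.7327, 25.942, 0.510204, 105 μs; sum = 246.616 μs.
End-to-end = 287 μs.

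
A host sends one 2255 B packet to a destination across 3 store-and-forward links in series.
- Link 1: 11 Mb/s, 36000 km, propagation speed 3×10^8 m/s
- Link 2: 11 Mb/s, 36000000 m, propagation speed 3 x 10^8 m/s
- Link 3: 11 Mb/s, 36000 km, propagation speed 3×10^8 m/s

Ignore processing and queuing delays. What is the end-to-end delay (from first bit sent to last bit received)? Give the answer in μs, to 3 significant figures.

365000 μs

L = 2255 × 8 = 18040 bits.
Transmission delay per hop = L/R = 18040/11000000 = 1640 μs; 3 hops → 4920 μs.
Propagation delays (d/s per hop): 120000, 120000, 120000 μs; sum = 360000 μs.
End-to-end = 365000 μs.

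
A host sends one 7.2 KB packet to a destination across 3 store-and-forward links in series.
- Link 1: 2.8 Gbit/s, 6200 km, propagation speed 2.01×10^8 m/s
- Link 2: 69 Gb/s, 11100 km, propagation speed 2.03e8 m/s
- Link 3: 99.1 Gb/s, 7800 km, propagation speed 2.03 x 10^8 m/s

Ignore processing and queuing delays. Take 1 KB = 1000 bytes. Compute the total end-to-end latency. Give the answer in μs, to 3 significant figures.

L = 57600 bits.
Transmission delays (L/R per hop): 20.5714, 0.834783, 0.581231 μs; sum = 21.9874 μs.
Propagation delays (d/s per hop): 30845.8, 54679.8, 38423.6 μs; sum = 123949 μs.
End-to-end = 124000 μs.

124000 μs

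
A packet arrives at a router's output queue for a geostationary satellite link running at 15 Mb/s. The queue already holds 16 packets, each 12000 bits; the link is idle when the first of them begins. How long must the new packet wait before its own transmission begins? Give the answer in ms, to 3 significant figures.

12.8 ms

Each queued packet: L/R = 12000/15000000 = 0.8 ms.
16 queued → 12.8 ms.
Queuing delay = 12.8 ms.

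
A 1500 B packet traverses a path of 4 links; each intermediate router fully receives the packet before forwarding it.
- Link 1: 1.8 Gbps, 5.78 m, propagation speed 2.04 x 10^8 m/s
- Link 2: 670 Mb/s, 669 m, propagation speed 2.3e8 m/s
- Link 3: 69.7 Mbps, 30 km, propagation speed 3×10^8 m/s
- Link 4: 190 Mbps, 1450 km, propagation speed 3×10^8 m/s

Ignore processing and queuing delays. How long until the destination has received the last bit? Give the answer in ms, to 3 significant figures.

5.20 ms

L = 1500 × 8 = 12000 bits.
Transmission delays (L/R per hop): 0.00666667, 0.0179104, 0.172166, 0.0631579 ms; sum = 0.259901 ms.
Propagation delays (d/s per hop): 2.83333e-05, 0.0029087, 0.1, 4.83333 ms; sum = 4.93627 ms.
End-to-end = 5.20 ms.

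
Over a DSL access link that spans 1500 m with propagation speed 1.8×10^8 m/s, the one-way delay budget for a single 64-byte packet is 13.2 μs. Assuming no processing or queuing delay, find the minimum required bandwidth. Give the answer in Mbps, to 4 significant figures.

L = 512 bits.
Propagation delay = 1500 / 180000000 = 8.33333 μs.
Transmission budget = 13.2 − 8.33333 = 4.86667 μs.
R ≥ L / t_tx = 512 bits / 4.86667e-06 s = 105.2 Mbps.

105.2 Mbps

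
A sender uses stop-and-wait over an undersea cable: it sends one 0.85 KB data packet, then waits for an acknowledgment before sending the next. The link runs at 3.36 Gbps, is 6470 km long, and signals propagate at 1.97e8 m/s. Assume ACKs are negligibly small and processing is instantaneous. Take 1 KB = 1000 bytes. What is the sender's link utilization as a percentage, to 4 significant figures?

0.003081 %

t_tx = L/R = 6800/3360000000 = 2.02381e-06 s.
t_prop = 6470000/197000000 = 0.0328426 s; RTT = 0.0656853 s.
Cycle = t_tx + RTT = 0.0656873 s.
Utilization = t_tx / cycle = 2.02381e-06/0.0656873 = 0.003081 %.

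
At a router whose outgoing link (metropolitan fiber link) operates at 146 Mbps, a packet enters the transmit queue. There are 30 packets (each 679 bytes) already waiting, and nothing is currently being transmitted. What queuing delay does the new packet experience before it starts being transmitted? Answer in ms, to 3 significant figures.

Each queued packet: L/R = 5432/146000000 = 0.0372055 ms.
30 queued → 1.11616 ms.
Queuing delay = 1.12 ms.

1.12 ms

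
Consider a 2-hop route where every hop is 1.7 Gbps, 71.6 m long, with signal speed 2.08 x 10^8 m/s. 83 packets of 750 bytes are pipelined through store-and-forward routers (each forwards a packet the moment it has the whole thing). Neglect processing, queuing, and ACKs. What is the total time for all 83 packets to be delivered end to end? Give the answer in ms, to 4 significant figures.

0.2972 ms

Per-hop transmission t_tx = L/R = 6000/1700000000 = 0.00352941 ms.
Per-hop propagation t_prop = 71.6/208000000 = 0.000344231 ms.
Pipeline fill: first packet needs 2·t_tx to clear all hops; remaining 82 packets each add one t_tx.
Total = (2+83-1)·t_tx + 2·t_prop = 84·0.00352941 + 2·0.000344231 = 0.2972 ms.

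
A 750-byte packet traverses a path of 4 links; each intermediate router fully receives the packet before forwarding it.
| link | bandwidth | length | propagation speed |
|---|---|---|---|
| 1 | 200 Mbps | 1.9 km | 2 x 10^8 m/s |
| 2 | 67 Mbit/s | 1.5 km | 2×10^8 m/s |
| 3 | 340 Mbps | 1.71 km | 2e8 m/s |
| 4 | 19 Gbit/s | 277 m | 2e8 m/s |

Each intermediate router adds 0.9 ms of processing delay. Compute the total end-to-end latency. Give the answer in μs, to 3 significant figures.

2860 μs

L = 750 × 8 = 6000 bits.
Transmission delays (L/R per hop): 30, 89.5522, 17.6471, 0.315789 μs; sum = 137.515 μs.
Propagation delays (d/s per hop): 9.5, 7.5, 8.55, 1.385 μs; sum = 26.935 μs.
Processing at 3 router(s): 3 × 0.9 ms = 2700 μs.
End-to-end = 2860 μs.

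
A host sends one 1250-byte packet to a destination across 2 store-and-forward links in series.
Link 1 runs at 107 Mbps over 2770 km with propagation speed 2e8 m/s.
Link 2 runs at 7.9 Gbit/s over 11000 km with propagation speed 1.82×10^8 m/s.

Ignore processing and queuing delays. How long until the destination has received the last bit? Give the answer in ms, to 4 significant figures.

74.38 ms

L = 1250 × 8 = 10000 bits.
Transmission delays (L/R per hop): 0.0934579, 0.00126582 ms; sum = 0.0947238 ms.
Propagation delays (d/s per hop): 13.85, 60.4396 ms; sum = 74.2896 ms.
End-to-end = 74.38 ms.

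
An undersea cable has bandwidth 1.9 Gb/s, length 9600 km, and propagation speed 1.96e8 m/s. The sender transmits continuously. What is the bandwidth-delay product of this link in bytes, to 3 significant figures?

Propagation delay = 9600000 / 196000000 = 0.0489796 s.
BDP = R × t_prop = 1900000000 × 0.0489796 = 93061200 bits.
In bytes: 93061200/8 = 11600000 bytes.

11600000 bytes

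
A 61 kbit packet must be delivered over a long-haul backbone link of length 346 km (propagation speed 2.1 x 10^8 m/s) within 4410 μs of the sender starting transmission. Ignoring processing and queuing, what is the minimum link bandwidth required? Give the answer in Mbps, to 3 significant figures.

22.1 Mbps

Propagation delay = 346000 / 210000000 = 1647.62 μs.
Transmission budget = 4410 − 1647.62 = 2762.38 μs.
R ≥ L / t_tx = 61000 bits / 0.00276238 s = 22.1 Mbps.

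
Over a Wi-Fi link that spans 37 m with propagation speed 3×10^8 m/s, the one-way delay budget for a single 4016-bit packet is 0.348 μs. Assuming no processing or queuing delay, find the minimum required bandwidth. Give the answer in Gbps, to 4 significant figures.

Propagation delay = 37 / 300000000 = 0.123333 μs.
Transmission budget = 0.348 − 0.123333 = 0.224667 μs.
R ≥ L / t_tx = 4016 bits / 2.24667e-07 s = 17.88 Gbps.

17.88 Gbps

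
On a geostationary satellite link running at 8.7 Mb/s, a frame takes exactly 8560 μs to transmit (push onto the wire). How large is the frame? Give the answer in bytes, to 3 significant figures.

9310 bytes

L = R × t_tx = 8700000 b/s × 0.00856 s = 74472 bits.
In bytes: 74472 / 8 = 9310 bytes.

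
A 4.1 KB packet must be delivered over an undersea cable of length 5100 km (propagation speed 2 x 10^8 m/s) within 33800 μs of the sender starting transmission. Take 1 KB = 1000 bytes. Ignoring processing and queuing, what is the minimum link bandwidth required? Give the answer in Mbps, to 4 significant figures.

L = 32800 bits.
Propagation delay = 5100000 / 200000000 = 25500 μs.
Transmission budget = 33800 − 25500 = 8300 μs.
R ≥ L / t_tx = 32800 bits / 0.0083 s = 3.952 Mbps.

3.952 Mbps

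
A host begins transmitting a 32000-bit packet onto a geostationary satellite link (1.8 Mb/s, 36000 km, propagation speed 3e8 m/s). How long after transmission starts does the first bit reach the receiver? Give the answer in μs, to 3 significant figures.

First bit experiences only propagation delay: d/s = 36000000/300000000 = 120000 μs.

120000 μs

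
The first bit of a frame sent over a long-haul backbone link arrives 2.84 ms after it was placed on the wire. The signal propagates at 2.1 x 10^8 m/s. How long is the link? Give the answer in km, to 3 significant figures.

d = s × t_prop = 210000000 × 0.00284 = 596 km.

596 km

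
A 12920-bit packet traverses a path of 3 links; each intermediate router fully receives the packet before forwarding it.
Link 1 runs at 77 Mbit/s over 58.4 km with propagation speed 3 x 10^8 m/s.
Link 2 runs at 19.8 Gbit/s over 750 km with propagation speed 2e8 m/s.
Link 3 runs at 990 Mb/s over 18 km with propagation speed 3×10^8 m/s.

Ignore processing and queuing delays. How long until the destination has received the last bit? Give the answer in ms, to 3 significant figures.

Transmission delays (L/R per hop): 0.167792, 0.000652525, 0.0130505 ms; sum = 0.181495 ms.
Propagation delays (d/s per hop): 0.194667, 3.75, 0.06 ms; sum = 4.00467 ms.
End-to-end = 4.19 ms.

4.19 ms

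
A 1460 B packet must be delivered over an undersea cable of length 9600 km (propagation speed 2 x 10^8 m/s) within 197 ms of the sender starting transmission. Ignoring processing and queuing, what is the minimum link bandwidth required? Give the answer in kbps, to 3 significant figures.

78.4 kbps

L = 11680 bits.
Propagation delay = 9600000 / 200000000 = 48 ms.
Transmission budget = 197 − 48 = 149 ms.
R ≥ L / t_tx = 11680 bits / 0.149 s = 78.4 kbps.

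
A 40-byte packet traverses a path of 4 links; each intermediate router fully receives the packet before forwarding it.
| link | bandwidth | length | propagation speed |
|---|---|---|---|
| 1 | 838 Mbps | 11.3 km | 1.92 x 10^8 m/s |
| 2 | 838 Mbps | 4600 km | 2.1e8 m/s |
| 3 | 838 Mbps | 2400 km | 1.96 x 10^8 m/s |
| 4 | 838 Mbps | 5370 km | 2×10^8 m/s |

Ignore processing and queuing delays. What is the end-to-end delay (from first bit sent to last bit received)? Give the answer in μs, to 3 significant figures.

L = 40 × 8 = 320 bits.
Transmission delay per hop = L/R = 320/838000000 = 0.381862 μs; 4 hops → 1.52745 μs.
Propagation delays (d/s per hop): 58.8542, 21904.8, 12244.9, 26850 μs; sum = 61058.5 μs.
End-to-end = 61100 μs.

61100 μs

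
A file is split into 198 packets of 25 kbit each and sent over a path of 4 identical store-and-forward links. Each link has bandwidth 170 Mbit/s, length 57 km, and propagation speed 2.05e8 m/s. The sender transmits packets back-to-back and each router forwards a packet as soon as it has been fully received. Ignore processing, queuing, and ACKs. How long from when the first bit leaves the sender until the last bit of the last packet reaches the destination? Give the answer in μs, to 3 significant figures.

Per-hop transmission t_tx = L/R = 25000/170000000 = 147.059 μs.
Per-hop propagation t_prop = 57000/2.05e+08 = 278.049 μs.
Pipeline fill: first packet needs 4·t_tx to clear all hops; remaining 197 packets each add one t_tx.
Total = (4+198-1)·t_tx + 4·t_prop = 201·147.059 + 4·278.049 = 30700 μs.

30700 μs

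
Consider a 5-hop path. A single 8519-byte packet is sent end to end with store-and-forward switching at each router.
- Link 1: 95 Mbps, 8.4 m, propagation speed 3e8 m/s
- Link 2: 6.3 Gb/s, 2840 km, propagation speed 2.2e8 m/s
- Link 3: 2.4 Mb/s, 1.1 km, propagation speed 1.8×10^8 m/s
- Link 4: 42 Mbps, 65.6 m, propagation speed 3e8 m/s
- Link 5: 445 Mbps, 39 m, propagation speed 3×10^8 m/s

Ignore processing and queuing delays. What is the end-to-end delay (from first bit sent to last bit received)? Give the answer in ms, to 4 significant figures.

43.82 ms

L = 8519 × 8 = 68152 bits.
Transmission delays (L/R per hop): 0.717389, 0.0108178, 28.3967, 1.62267, 0.153151 ms; sum = 30.9007 ms.
Propagation delays (d/s per hop): 2.8e-05, 12.9091, 0.00611111, 0.000218667, 0.00013 ms; sum = 12.9156 ms.
End-to-end = 43.82 ms.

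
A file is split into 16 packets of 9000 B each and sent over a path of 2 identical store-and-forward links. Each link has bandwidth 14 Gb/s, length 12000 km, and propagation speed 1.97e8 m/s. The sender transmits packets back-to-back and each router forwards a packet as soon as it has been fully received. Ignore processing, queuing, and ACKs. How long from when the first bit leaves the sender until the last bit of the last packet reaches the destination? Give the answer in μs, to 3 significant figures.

Per-hop transmission t_tx = L/R = 72000/14000000000 = 5.14286 μs.
Per-hop propagation t_prop = 12000000/197000000 = 60913.7 μs.
Pipeline fill: first packet needs 2·t_tx to clear all hops; remaining 15 packets each add one t_tx.
Total = (2+16-1)·t_tx + 2·t_prop = 17·5.14286 + 2·60913.7 = 122000 μs.

122000 μs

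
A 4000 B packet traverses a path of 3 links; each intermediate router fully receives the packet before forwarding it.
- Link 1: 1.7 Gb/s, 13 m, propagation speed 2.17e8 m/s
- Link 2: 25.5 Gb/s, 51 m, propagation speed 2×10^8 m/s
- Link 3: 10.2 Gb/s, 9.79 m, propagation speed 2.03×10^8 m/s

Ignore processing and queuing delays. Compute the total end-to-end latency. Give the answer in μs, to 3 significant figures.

23.6 μs

L = 4000 × 8 = 32000 bits.
Transmission delays (L/R per hop): 18.8235, 1.2549, 3.13725 μs; sum = 23.2157 μs.
Propagation delays (d/s per hop): 0.0599078, 0.255, 0.0482266 μs; sum = 0.363134 μs.
End-to-end = 23.6 μs.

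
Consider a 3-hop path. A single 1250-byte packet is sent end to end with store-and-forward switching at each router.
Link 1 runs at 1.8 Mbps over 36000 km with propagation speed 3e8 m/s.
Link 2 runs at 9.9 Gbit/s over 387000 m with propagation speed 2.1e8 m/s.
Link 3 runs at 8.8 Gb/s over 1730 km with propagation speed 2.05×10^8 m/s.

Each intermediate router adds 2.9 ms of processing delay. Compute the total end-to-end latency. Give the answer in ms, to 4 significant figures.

L = 1250 × 8 = 10000 bits.
Transmission delays (L/R per hop): 5.55556, 0.0010101, 0.00113636 ms; sum = 5.5577 ms.
Propagation delays (d/s per hop): 120, 1.84286, 8.43902 ms; sum = 130.282 ms.
Processing at 2 router(s): 2 × 2.9 ms = 5.8 ms.
End-to-end = 141.6 ms.

141.6 ms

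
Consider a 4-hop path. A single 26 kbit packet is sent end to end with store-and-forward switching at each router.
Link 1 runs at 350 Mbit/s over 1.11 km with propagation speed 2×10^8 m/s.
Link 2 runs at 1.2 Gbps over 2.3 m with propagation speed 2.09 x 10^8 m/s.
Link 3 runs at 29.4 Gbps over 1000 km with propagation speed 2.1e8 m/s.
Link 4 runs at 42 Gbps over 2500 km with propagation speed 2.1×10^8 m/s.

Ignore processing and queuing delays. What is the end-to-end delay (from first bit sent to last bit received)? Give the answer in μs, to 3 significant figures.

L = 26000 bits.
Transmission delays (L/R per hop): 74.2857, 21.6667, 0.884354, 0.619048 μs; sum = 97.4558 μs.
Propagation delays (d/s per hop): 5.55, 0.0110048, 4761.9, 11904.8 μs; sum = 16672.2 μs.
End-to-end = 16800 μs.

16800 μs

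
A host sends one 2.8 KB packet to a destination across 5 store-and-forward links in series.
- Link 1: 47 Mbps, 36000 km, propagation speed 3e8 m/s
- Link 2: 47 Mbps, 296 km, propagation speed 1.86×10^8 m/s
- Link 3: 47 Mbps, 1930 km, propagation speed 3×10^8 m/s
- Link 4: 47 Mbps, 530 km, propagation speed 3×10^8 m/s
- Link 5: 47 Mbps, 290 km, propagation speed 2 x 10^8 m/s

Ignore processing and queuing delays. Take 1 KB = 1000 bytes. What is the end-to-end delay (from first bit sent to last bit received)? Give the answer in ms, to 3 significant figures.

134 ms

L = 22400 bits.
Transmission delay per hop = L/R = 22400/47000000 = 0.476596 ms; 5 hops → 2.38298 ms.
Propagation delays (d/s per hop): 120, 1.5914, 6.43333, 1.76667, 1.45 ms; sum = 131.241 ms.
End-to-end = 134 ms.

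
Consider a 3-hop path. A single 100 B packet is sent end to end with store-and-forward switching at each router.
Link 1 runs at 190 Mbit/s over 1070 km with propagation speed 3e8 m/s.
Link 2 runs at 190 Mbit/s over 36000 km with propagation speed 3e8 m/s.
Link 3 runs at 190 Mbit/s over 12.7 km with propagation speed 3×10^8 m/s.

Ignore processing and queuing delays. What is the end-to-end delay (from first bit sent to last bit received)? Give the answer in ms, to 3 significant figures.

L = 100 × 8 = 800 bits.
Transmission delay per hop = L/R = 800/190000000 = 0.00421053 ms; 3 hops → 0.0126316 ms.
Propagation delays (d/s per hop): 3.56667, 120, 0.0423333 ms; sum = 123.609 ms.
End-to-end = 124 ms.

124 ms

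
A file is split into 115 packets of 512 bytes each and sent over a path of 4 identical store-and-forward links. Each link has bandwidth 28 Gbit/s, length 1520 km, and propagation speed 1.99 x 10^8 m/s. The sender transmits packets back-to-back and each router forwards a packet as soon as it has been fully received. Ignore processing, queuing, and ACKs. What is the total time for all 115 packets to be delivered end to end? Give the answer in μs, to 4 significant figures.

Per-hop transmission t_tx = L/R = 4096/28000000000 = 0.146286 μs.
Per-hop propagation t_prop = 1520000/199000000 = 7638.19 μs.
Pipeline fill: first packet needs 4·t_tx to clear all hops; remaining 114 packets each add one t_tx.
Total = (4+115-1)·t_tx + 4·t_prop = 118·0.146286 + 4·7638.19 = 30570 μs.

30570 μs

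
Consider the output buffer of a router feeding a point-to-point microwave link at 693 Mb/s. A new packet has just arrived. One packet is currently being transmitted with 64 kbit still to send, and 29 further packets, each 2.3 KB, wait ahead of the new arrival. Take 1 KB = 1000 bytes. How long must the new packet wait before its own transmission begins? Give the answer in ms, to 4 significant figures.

0.8623 ms

Each queued packet: L/R = 18400/693000000 = 0.0265512 ms.
29 queued → 0.769986 ms.
Plus remaining 64000 bits of current packet: 0.0923521 ms.
Queuing delay = 0.8623 ms.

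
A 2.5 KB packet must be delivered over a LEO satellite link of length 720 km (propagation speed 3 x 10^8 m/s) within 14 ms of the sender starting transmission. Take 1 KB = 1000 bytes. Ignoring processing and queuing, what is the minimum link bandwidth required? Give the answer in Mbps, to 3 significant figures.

1.72 Mbps

L = 20000 bits.
Propagation delay = 720000 / 300000000 = 2.4 ms.
Transmission budget = 14 − 2.4 = 11.6 ms.
R ≥ L / t_tx = 20000 bits / 0.0116 s = 1.72 Mbps.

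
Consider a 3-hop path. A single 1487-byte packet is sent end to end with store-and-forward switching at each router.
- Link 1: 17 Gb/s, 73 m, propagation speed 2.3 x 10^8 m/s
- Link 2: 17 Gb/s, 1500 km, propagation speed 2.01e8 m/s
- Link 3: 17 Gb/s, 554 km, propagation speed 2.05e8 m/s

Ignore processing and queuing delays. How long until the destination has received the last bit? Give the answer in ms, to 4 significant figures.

10.17 ms

L = 1487 × 8 = 11896 bits.
Transmission delay per hop = L/R = 11896/17000000000 = 0.000699765 ms; 3 hops → 0.00209929 ms.
Propagation delays (d/s per hop): 0.000317391, 7.46269, 2.70244 ms; sum = 10.1654 ms.
End-to-end = 10.17 ms.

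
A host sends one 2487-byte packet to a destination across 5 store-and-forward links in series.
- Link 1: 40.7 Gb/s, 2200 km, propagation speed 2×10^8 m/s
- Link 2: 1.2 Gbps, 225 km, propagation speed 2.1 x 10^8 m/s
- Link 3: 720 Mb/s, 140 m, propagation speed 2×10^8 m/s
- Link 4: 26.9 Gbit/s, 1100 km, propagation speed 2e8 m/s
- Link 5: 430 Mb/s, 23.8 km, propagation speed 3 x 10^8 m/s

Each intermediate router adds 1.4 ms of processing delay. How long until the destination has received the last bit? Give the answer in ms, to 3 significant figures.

L = 2487 × 8 = 19896 bits.
Transmission delays (L/R per hop): 0.000488845, 0.01658, 0.0276333, 0.000739628, 0.0462698 ms; sum = 0.0917116 ms.
Propagation delays (d/s per hop): 11, 1.07143, 0.0007, 5.5, 0.0793333 ms; sum = 17.6515 ms.
Processing at 4 router(s): 4 × 1.4 ms = 5.6 ms.
End-to-end = 23.3 ms.

23.3 ms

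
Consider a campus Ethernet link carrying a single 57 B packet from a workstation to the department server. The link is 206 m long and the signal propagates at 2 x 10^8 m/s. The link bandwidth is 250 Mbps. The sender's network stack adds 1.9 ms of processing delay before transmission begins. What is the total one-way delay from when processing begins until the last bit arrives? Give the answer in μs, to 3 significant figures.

L = 57 × 8 = 456 bits.
Transmission delay = L/R = 456 / 250000000 = 1.824 μs.
Propagation delay = d/s = 206 m / 200000000 m/s = 1.03 μs.
Plus processing delay 1.9 ms = 1900 μs.
Total = 1900 μs.

1900 μs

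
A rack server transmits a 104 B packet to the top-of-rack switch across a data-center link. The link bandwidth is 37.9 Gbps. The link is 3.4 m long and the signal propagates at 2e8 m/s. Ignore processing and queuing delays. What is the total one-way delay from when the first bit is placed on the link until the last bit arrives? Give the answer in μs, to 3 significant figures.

L = 104 × 8 = 832 bits.
Transmission delay = L/R = 832 / 37900000000 = 0.0219525 μs.
Propagation delay = d/s = 3.4 m / 200000000 m/s = 0.017 μs.
Total = 0.0390 μs.

0.0390 μs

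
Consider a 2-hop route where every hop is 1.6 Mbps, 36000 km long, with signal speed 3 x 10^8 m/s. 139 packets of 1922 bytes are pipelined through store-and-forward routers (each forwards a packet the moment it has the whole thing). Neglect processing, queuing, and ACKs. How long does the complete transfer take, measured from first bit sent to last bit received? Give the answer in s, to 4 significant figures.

1.585 s

Per-hop transmission t_tx = L/R = 15376/1600000 = 0.00961 s.
Per-hop propagation t_prop = 36000000/300000000 = 0.12 s.
Pipeline fill: first packet needs 2·t_tx to clear all hops; remaining 138 packets each add one t_tx.
Total = (2+139-1)·t_tx + 2·t_prop = 140·0.00961 + 2·0.12 = 1.585 s.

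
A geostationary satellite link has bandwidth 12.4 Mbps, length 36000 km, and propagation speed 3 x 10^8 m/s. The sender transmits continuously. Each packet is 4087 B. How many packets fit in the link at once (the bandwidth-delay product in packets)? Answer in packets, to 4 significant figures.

Propagation delay = 36000000 / 300000000 = 0.12 s.
BDP = R × t_prop = 12400000 × 0.12 = 1488000 bits.
In packets of 32696 bits: 45.51 packets.

45.51 packets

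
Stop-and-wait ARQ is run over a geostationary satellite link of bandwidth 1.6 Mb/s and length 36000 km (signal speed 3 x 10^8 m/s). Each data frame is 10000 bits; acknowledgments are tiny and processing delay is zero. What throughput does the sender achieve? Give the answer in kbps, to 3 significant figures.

t_tx = L/R = 10000/1600000 = 0.00625 s.
t_prop = 36000000/300000000 = 0.12 s; RTT = 0.24 s.
Cycle = t_tx + RTT = 0.24625 s.
Throughput = L / cycle = 10000 / 0.24625 = 40.6 kbps.

40.6 kbps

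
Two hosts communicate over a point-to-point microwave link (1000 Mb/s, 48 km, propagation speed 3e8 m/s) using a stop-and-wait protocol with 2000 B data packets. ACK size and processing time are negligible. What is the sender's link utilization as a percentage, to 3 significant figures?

4.76 %

t_tx = L/R = 16000/1000000000 = 1.6e-05 s.
t_prop = 48000/300000000 = 0.00016 s; RTT = 0.00032 s.
Cycle = t_tx + RTT = 0.000336 s.
Utilization = t_tx / cycle = 1.6e-05/0.000336 = 4.76 %.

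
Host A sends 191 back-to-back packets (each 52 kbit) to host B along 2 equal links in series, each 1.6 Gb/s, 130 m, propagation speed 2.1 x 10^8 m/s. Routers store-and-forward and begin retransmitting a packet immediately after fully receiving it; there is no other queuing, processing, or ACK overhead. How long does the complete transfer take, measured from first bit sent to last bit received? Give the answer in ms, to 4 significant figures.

6.241 ms

Per-hop transmission t_tx = L/R = 52000/1600000000 = 0.0325 ms.
Per-hop propagation t_prop = 130/210000000 = 0.000619048 ms.
Pipeline fill: first packet needs 2·t_tx to clear all hops; remaining 190 packets each add one t_tx.
Total = (2+191-1)·t_tx + 2·t_prop = 192·0.0325 + 2·0.000619048 = 6.241 ms.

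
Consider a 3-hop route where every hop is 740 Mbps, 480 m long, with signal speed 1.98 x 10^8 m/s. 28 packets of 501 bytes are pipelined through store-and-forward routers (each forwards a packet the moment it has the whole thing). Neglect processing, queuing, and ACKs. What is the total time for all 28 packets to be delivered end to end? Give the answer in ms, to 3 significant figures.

0.170 ms

Per-hop transmission t_tx = L/R = 4008/740000000 = 0.00541622 ms.
Per-hop propagation t_prop = 480/198000000 = 0.00242424 ms.
Pipeline fill: first packet needs 3·t_tx to clear all hops; remaining 27 packets each add one t_tx.
Total = (3+28-1)·t_tx + 3·t_prop = 30·0.00541622 + 3·0.00242424 = 0.170 ms.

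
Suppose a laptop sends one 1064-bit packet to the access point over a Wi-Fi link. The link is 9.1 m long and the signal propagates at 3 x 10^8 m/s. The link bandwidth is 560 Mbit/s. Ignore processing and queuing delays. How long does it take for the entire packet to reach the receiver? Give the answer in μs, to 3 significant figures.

1.93 μs

Transmission delay = L/R = 1064 / 560000000 = 1.9 μs.
Propagation delay = d/s = 9.1 m / 300000000 m/s = 0.0303333 μs.
Total = 1.93 μs.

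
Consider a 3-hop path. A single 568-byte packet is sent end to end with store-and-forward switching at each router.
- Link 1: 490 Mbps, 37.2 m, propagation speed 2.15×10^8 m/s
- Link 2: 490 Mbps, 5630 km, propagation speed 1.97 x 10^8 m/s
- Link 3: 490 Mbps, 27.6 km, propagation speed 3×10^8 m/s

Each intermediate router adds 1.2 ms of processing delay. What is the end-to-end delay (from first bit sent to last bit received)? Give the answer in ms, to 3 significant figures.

31.1 ms

L = 568 × 8 = 4544 bits.
Transmission delay per hop = L/R = 4544/490000000 = 0.00927347 ms; 3 hops → 0.0278204 ms.
Propagation delays (d/s per hop): 0.000173023, 28.5787, 0.092 ms; sum = 28.6709 ms.
Processing at 2 router(s): 2 × 1.2 ms = 2.4 ms.
End-to-end = 31.1 ms.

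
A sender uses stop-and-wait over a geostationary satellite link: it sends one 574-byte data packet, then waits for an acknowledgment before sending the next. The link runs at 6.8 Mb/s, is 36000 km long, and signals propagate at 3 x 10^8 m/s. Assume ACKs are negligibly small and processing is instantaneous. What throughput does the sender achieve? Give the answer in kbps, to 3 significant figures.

19.1 kbps

t_tx = L/R = 4592/6800000 = 0.000675294 s.
t_prop = 36000000/300000000 = 0.12 s; RTT = 0.24 s.
Cycle = t_tx + RTT = 0.240675 s.
Throughput = L / cycle = 4592 / 0.240675 = 19.1 kbps.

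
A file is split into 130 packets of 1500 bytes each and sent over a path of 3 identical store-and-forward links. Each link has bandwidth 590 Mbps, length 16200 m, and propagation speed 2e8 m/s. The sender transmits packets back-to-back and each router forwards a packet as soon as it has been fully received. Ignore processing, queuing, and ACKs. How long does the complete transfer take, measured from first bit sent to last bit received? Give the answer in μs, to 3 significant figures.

2930 μs

Per-hop transmission t_tx = L/R = 12000/590000000 = 20.339 μs.
Per-hop propagation t_prop = 16200/200000000 = 81 μs.
Pipeline fill: first packet needs 3·t_tx to clear all hops; remaining 129 packets each add one t_tx.
Total = (3+130-1)·t_tx + 3·t_prop = 132·20.339 + 3·81 = 2930 μs.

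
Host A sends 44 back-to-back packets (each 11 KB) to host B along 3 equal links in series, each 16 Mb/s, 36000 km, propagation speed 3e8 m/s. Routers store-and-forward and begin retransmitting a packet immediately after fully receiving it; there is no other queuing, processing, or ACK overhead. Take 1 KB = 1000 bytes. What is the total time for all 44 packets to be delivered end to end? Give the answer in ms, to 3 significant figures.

613 ms

Per-hop transmission t_tx = L/R = 88000/16000000 = 5.5 ms.
Per-hop propagation t_prop = 36000000/300000000 = 120 ms.
Pipeline fill: first packet needs 3·t_tx to clear all hops; remaining 43 packets each add one t_tx.
Total = (3+44-1)·t_tx + 3·t_prop = 46·5.5 + 3·120 = 613 ms.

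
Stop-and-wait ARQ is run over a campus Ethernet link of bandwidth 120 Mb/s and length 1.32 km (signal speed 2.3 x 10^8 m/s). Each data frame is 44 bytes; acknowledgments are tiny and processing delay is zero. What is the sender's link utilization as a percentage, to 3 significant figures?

t_tx = L/R = 352/120000000 = 2.93333e-06 s.
t_prop = 1320/2.3e+08 = 5.73913e-06 s; RTT = 1.14783e-05 s.
Cycle = t_tx + RTT = 1.44116e-05 s.
Utilization = t_tx / cycle = 2.93333e-06/1.44116e-05 = 20.4 %.

20.4 %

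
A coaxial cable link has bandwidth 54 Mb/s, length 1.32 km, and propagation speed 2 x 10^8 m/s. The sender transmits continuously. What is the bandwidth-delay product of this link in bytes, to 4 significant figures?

44.55 bytes

Propagation delay = 1320 / 200000000 = 6.6e-06 s.
BDP = R × t_prop = 54000000 × 6.6e-06 = 356.4 bits.
In bytes: 356.4/8 = 44.55 bytes.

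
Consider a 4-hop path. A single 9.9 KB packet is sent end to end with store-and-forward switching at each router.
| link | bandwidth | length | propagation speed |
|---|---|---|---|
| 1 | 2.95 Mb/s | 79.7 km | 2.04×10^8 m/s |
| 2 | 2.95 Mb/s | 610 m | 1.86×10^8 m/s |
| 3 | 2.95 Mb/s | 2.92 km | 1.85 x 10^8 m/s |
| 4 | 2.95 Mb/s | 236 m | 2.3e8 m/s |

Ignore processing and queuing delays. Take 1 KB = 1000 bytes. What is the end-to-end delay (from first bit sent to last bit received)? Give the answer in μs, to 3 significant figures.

L = 79200 bits.
Transmission delay per hop = L/R = 79200/2950000 = 26847.5 μs; 4 hops → 107390 μs.
Propagation delays (d/s per hop): 390.686, 3.27957, 15.7838, 1.02609 μs; sum = 410.776 μs.
End-to-end = 108000 μs.

108000 μs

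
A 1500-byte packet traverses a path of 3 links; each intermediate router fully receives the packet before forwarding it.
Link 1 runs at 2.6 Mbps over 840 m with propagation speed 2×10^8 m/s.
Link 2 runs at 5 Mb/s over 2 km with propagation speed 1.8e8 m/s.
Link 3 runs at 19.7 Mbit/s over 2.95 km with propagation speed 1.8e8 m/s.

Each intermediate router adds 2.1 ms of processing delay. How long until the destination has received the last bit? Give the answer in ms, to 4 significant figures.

11.86 ms

L = 1500 × 8 = 12000 bits.
Transmission delays (L/R per hop): 4.61538, 2.4, 0.609137 ms; sum = 7.62452 ms.
Propagation delays (d/s per hop): 0.0042, 0.0111111, 0.0163889 ms; sum = 0.0317 ms.
Processing at 2 router(s): 2 × 2.1 ms = 4.2 ms.
End-to-end = 11.86 ms.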